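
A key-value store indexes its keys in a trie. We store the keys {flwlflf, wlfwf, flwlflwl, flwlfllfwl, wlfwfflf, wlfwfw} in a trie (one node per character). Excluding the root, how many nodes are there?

22

Insert word by word; a character creates a node only if that edge doesn't already exist:
  "flwlflf" → 7 new (f, l, w, l, f, l, f)
  "wlfwf" → 5 new (w, l, f, w, f)
  "flwlflwl" → prefix "flwlfl" already present; 2 new (w, l)
  "flwlfllfwl" → prefix "flwlfl" already present; 4 new (l, f, w, l)
  "wlfwfflf" → prefix "wlfwf" already present; 3 new (f, l, f)
  "wlfwfw" → prefix "wlfwf" already present; 1 new (w)
Total nodes = 7 + 5 + 2 + 4 + 3 + 1 = 22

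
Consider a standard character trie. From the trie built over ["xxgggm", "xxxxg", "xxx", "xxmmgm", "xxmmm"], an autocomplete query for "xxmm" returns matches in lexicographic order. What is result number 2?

xxmmm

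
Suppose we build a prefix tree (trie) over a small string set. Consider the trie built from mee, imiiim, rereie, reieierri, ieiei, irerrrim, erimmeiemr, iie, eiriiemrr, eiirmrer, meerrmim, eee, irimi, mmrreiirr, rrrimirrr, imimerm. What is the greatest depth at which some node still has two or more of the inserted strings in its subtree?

3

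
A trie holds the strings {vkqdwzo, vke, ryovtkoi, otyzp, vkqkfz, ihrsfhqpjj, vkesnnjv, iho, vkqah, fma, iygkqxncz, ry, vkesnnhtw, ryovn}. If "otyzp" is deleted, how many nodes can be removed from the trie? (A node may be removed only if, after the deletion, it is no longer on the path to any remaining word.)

Walk "otyzp" from the leaf back toward the root, removing each node that no remaining word uses.
No other word shares any prefix with "otyzp", so all 5 of its nodes go.
Nodes removed: 5

5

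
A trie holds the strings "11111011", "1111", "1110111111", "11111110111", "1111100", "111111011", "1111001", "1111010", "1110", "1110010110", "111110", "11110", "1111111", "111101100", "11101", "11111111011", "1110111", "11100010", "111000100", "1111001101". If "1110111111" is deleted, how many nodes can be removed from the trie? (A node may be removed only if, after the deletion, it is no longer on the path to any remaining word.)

3

A node on "1110111111"'s path can go only if nothing else ends at it or branches off below it.
The suffix "111" (3 nodes) is used only by "1110111111"; "1110111" is itself a stored word, so pruning stops there.
Nodes removed: 3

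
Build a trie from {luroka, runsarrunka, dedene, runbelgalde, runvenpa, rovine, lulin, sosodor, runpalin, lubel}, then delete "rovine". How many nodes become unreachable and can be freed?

Walk "rovine" from the leaf back toward the root, removing each node that no remaining word uses.
The suffix "ovine" (5 nodes) is used only by "rovine"; the node for "r" still has the child "u", so pruning stops there.
Nodes removed: 5

5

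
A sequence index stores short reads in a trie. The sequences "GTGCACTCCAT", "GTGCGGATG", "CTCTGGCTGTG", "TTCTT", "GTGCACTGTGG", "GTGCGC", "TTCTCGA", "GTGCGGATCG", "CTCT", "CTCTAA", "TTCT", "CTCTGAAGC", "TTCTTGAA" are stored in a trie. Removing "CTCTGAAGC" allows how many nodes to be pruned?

4

Walk "CTCTGAAGC" from the leaf back toward the root, removing each node that no remaining word uses.
The suffix "AAGC" (4 nodes) is used only by "CTCTGAAGC"; the node for "CTCTG" still has the child "G", so pruning stops there.
Nodes removed: 4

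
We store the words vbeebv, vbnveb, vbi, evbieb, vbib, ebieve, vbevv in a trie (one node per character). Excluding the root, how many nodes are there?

Trie structure (* marks end of a word):
(root)
├─ e
│  ├─ b
│  │  └─ i
│  │     └─ e
│  │        └─ v
│  │           └─ e *
│  └─ v
│     └─ b
│        └─ i
│           └─ e
│              └─ b *
└─ v
   └─ b
      ├─ e
      │  ├─ e
      │  │  └─ b
      │  │     └─ v *
      │  └─ v
      │     └─ v *
      ├─ i *
      │  └─ b *
      └─ n
         └─ v
            └─ e
               └─ b *
Counting every labelled node above: 25.

25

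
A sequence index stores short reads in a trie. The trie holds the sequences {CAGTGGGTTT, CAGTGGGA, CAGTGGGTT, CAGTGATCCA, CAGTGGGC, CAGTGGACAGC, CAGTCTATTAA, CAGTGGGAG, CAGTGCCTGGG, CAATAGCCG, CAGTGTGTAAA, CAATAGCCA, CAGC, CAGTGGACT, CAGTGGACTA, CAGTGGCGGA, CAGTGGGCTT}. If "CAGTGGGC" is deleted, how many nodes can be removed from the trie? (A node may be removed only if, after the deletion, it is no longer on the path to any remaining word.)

Walk "CAGTGGGC" from the leaf back toward the root, removing each node that no remaining word uses.
Every node on "CAGTGGGC" is still needed (e.g. by "CAGTGGGCTT"), so nothing is freed.
Nodes removed: 0

0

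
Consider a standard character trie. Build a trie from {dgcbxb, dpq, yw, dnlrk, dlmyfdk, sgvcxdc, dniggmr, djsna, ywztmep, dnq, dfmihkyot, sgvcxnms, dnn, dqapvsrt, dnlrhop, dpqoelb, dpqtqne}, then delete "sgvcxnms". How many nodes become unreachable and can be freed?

After clearing the end-marker at "sgvcxnms", prune upward until reaching a node still needed by another word.
The suffix "nms" (3 nodes) is used only by "sgvcxnms"; the node for "sgvcx" still has the child "d", so pruning stops there.
Nodes removed: 3

3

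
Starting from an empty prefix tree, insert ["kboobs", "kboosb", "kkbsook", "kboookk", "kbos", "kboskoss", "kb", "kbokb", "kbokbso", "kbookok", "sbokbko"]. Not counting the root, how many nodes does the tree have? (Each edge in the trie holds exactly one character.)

Trie structure (* marks end of a word):
(root)
├─ k
│  ├─ b *
│  │  └─ o
│  │     ├─ k
│  │     │  └─ b *
│  │     │     └─ s
│  │     │        └─ o *
│  │     ├─ o
│  │     │  ├─ b
│  │     │  │  └─ s *
│  │     │  ├─ k
│  │     │  │  └─ o
│  │     │  │     └─ k *
│  │     │  ├─ o
│  │     │  │  └─ k
│  │     │  │     └─ k *
│  │     │  └─ s
│  │     │     └─ b *
│  │     └─ s *
│  │        └─ k
│  │           └─ o
│  │              └─ s
│  │                 └─ s *
│  └─ k
│     └─ b
│        └─ s
│           └─ o
│              └─ o
│                 └─ k *
└─ s
   └─ b
      └─ o
         └─ k
            └─ b
               └─ k
                  └─ o *
Counting every labelled node above: 36.

36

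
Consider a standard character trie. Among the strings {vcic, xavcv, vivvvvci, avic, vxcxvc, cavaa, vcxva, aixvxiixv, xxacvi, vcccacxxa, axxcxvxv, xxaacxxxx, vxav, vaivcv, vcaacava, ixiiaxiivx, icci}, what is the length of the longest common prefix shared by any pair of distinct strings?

3

Equivalently: take the maximum, over all pairs, of their longest common prefix length.
e.g. "xxaacxxxx" and "xxacvi" share the prefix "xxa" of length 3; no pair shares a longer one.
Longest shared-prefix length: 3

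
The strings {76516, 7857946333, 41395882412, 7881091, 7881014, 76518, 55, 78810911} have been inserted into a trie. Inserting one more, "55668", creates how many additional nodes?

"55" is already a path in the trie; the remaining "668" must be added.
Each of the 3 remaining characters creates one node.

3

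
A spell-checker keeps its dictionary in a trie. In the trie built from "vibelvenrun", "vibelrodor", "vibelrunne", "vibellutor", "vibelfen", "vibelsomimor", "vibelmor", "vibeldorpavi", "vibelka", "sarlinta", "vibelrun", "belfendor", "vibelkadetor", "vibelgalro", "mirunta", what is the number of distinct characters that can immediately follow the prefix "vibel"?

The children of the "vibel" node are the distinct next characters among strings starting with "vibel".
Characters that immediately follow "vibel" among the stored strings: {d, f, g, k, l, m, r, s, v}.
That node has 9 child edges.

9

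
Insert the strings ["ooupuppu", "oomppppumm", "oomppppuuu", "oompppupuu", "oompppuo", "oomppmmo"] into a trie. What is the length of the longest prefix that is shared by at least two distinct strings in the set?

8

Equivalently: take the maximum, over all pairs, of their longest common prefix length.
"oomppppumm" and "oomppppuuu" agree on "oomppppu" (8 characters) before diverging; nothing deeper is shared.
Longest shared-prefix length: 8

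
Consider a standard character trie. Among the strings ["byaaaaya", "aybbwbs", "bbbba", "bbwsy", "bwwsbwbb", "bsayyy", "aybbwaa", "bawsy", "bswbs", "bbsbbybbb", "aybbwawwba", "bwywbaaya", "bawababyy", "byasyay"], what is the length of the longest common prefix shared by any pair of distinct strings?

6

Look for the deepest trie node that still has at least two words in its subtree.
e.g. "aybbwaa" and "aybbwawwba" share the prefix "aybbwa" of length 6; no pair shares a longer one.
Longest shared-prefix length: 6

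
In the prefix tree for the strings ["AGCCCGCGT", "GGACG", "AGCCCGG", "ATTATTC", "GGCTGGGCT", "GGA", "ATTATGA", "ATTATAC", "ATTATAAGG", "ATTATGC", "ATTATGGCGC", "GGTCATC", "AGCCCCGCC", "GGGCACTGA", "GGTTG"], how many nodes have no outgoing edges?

14

A leaf is a node with no children — equivalently, the end of a word that is not a proper prefix of any other stored word.
Those words: "AGCCCCGCC", "AGCCCGCGT", "AGCCCGG", "ATTATAAGG", "ATTATAC", "ATTATGA", "ATTATGC", "ATTATGGCGC", "ATTATTC", "GGACG", "GGCTGGGCT", "GGGCACTGA", "GGTCATC", "GGTTG"
Leaf count: 14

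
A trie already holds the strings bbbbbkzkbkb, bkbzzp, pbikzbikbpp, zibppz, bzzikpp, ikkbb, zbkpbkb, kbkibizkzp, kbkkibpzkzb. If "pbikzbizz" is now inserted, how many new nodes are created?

2

The longest prefix of "pbikzbizz" already in the trie is "pbikzbi" (length 7).
Each of the 2 remaining characters creates one node.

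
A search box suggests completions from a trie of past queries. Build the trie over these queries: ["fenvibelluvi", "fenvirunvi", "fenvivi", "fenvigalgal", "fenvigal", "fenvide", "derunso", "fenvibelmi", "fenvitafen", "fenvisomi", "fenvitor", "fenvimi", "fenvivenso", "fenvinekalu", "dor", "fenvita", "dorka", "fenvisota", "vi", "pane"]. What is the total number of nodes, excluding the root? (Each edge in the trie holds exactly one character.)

Insert word by word; a character creates a node only if that edge doesn't already exist:
  "fenvibelluvi" → 12 new (f, e, n, v, i, b, e, l, l, u, v, i)
  "fenvirunvi" → prefix "fenvi" already present; 5 new (r, u, n, v, i)
  "fenvivi" → prefix "fenvi" already present; 2 new (v, i)
  "fenvigalgal" → prefix "fenvi" already present; 6 new (g, a, l, g, a, l)
  "fenvigal" → prefix "fenvigal" already present; 0 new (none)
  "fenvide" → prefix "fenvi" already present; 2 new (d, e)
  "derunso" → 7 new (d, e, r, u, n, s, o)
  "fenvibelmi" → prefix "fenvibel" already present; 2 new (m, i)
  "fenvitafen" → prefix "fenvi" already present; 5 new (t, a, f, e, n)
  "fenvisomi" → prefix "fenvi" already present; 4 new (s, o, m, i)
  "fenvitor" → prefix "fenvit" already present; 2 new (o, r)
  "fenvimi" → prefix "fenvi" already present; 2 new (m, i)
  "fenvivenso" → prefix "fenviv" already present; 4 new (e, n, s, o)
  "fenvinekalu" → prefix "fenvi" already present; 6 new (n, e, k, a, l, u)
  "dor" → prefix "d" already present; 2 new (o, r)
  "fenvita" → prefix "fenvita" already present; 0 new (none)
  "dorka" → prefix "dor" already present; 2 new (k, a)
  "fenvisota" → prefix "fenviso" already present; 2 new (t, a)
  "vi" → 2 new (v, i)
  "pane" → 4 new (p, a, n, e)
Total nodes = 12 + 5 + 2 + 6 + 0 + 2 + 7 + 2 + 5 + 4 + 2 + 2 + 4 + 6 + 2 + 0 + 2 + 2 + 2 + 4 = 71

71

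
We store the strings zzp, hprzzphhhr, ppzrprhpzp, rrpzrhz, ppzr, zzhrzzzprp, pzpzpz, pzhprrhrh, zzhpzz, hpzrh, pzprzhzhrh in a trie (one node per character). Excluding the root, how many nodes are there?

Insert word by word; a character creates a node only if that edge doesn't already exist:
  "zzp" → 3 new (z, z, p)
  "hprzzphhhr" → 10 new (h, p, r, z, z, p, h, h, h, r)
  "ppzrprhpzp" → 10 new (p, p, z, r, p, r, h, p, z, p)
  "rrpzrhz" → 7 new (r, r, p, z, r, h, z)
  "ppzr" → prefix "ppzr" already present; 0 new (none)
  "zzhrzzzprp" → prefix "zz" already present; 8 new (h, r, z, z, z, p, r, p)
  "pzpzpz" → prefix "p" already present; 5 new (z, p, z, p, z)
  "pzhprrhrh" → prefix "pz" already present; 7 new (h, p, r, r, h, r, h)
  "zzhpzz" → prefix "zzh" already present; 3 new (p, z, z)
  "hpzrh" → prefix "hp" already present; 3 new (z, r, h)
  "pzprzhzhrh" → prefix "pzp" already present; 7 new (r, z, h, z, h, r, h)
Total nodes = 3 + 10 + 10 + 7 + 0 + 8 + 5 + 7 + 3 + 3 + 7 = 63

63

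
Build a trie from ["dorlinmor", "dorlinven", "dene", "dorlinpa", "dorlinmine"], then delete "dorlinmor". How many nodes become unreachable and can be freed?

2

Walk "dorlinmor" from the leaf back toward the root, removing each node that no remaining word uses.
The suffix "or" (2 nodes) is used only by "dorlinmor"; the node for "dorlinm" still has the child "i", so pruning stops there.
Nodes removed: 2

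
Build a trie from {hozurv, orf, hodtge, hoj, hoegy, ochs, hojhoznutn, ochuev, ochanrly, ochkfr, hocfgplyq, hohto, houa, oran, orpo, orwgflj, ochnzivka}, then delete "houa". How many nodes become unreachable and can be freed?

Walk "houa" from the leaf back toward the root, removing each node that no remaining word uses.
The suffix "ua" (2 nodes) is used only by "houa"; the node for "ho" still has the child "z", so pruning stops there.
Nodes removed: 2

2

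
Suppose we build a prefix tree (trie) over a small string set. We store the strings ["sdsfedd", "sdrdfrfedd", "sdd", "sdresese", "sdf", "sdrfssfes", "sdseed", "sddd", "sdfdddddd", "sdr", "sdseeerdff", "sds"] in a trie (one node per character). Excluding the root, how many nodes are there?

43

Insert word by word; a character creates a node only if that edge doesn't already exist:
  "sdsfedd" → 7 new (s, d, s, f, e, d, d)
  "sdrdfrfedd" → prefix "sd" already present; 8 new (r, d, f, r, f, e, d, d)
  "sdd" → prefix "sd" already present; 1 new (d)
  "sdresese" → prefix "sdr" already present; 5 new (e, s, e, s, e)
  "sdf" → prefix "sd" already present; 1 new (f)
  "sdrfssfes" → prefix "sdr" already present; 6 new (f, s, s, f, e, s)
  "sdseed" → prefix "sds" already present; 3 new (e, e, d)
  "sddd" → prefix "sdd" already present; 1 new (d)
  "sdfdddddd" → prefix "sdf" already present; 6 new (d, d, d, d, d, d)
  "sdr" → prefix "sdr" already present; 0 new (none)
  "sdseeerdff" → prefix "sdsee" already present; 5 new (e, r, d, f, f)
  "sds" → prefix "sds" already present; 0 new (none)
Total nodes = 7 + 8 + 1 + 5 + 1 + 6 + 3 + 1 + 6 + 0 + 5 + 0 = 43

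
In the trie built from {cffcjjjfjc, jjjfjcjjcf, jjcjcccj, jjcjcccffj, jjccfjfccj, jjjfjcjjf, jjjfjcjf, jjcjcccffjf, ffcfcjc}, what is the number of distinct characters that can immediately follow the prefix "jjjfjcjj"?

2

The children of the "jjjfjcjj" node are the distinct next characters among strings starting with "jjjfjcjj".
Distinct next characters after "jjjfjcjj": c, f.
That node has 2 child edges.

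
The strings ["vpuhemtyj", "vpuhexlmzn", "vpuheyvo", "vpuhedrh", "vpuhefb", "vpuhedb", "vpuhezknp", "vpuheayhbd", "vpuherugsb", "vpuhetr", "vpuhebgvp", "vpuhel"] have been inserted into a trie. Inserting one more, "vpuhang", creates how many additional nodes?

"vpuh" is already a path in the trie; the remaining "ang" must be added.
So 7 − 4 = 3 new nodes.

3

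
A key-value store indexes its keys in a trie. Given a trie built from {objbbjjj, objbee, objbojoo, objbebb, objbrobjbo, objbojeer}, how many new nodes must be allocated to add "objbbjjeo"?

Walking "objbbjjeo" from the root, the first 7 characters ("objbbjj") follow existing edges; "e" is the first miss.
So 9 − 7 = 2 new nodes.

2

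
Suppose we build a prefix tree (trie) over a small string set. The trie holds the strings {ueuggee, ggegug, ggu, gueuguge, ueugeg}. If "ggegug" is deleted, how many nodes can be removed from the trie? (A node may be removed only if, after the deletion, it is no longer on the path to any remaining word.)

A node on "ggegug"'s path can go only if nothing else ends at it or branches off below it.
The suffix "egug" (4 nodes) is used only by "ggegug"; the node for "gg" still has the child "u", so pruning stops there.
Nodes removed: 4

4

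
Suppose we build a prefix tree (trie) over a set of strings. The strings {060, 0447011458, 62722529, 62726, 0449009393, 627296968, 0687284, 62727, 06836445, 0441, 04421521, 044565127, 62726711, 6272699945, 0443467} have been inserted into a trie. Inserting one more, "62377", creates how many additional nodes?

3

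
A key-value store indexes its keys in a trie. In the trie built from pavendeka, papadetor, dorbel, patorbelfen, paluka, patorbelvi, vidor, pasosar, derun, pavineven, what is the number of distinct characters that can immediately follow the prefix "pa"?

5

Walk "pa" from the root, arriving at one node.
Characters that immediately follow "pa" among the stored strings: {l, p, s, t, v}.
That node has 5 child edges.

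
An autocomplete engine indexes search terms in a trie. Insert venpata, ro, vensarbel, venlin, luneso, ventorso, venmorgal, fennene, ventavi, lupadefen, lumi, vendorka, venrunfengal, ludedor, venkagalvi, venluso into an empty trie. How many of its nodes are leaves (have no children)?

16

A leaf is a node with no children — equivalently, the end of a word that is not a proper prefix of any other stored word.
Those words: "fennene", "ludedor", "lumi", "luneso", "lupadefen", "ro", "vendorka", "venkagalvi", "venlin", "venluso", "venmorgal", "venpata", "venrunfengal", "vensarbel", "ventavi", "ventorso"
Leaf count: 16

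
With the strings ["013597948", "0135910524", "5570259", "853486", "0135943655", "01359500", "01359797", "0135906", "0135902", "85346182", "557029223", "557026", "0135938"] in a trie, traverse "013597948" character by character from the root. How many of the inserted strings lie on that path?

Traverse "013597948" character by character; count nodes along the way that are marked as word ends.
Prefixes of the query that are stored words: "013597948"
Count: 1

1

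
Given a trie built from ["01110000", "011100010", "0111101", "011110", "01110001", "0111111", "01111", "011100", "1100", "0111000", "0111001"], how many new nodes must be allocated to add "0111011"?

2

The longest prefix of "0111011" already in the trie is "01110" (length 5).
So 7 − 5 = 2 new nodes.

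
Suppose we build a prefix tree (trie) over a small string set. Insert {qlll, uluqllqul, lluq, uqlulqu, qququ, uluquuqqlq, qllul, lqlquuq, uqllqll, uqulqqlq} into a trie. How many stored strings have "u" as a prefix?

5

Filter for entries beginning with "u":
Words under "u": uluqllqul, uluquuqqlq, uqllqll, uqlulqu, uqulqqlq
Count: 5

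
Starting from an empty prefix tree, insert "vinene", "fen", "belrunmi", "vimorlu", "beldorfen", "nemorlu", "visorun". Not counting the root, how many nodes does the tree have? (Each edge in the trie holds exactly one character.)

40

Trie structure (* marks end of a word):
(root)
├─ b
│  └─ e
│     └─ l
│        ├─ d
│        │  └─ o
│        │     └─ r
│        │        └─ f
│        │           └─ e
│        │              └─ n *
│        └─ r
│           └─ u
│              └─ n
│                 └─ m
│                    └─ i *
├─ f
│  └─ e
│     └─ n *
├─ n
│  └─ e
│     └─ m
│        └─ o
│           └─ r
│              └─ l
│                 └─ u *
└─ v
   └─ i
      ├─ m
      │  └─ o
      │     └─ r
      │        └─ l
      │           └─ u *
      ├─ n
      │  └─ e
      │     └─ n
      │        └─ e *
      └─ s
         └─ o
            └─ r
               └─ u
                  └─ n *
Counting every labelled node above: 40.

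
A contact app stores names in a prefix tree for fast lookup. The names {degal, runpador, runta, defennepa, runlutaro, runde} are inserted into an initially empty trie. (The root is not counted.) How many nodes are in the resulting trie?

30

Count nodes per top-level branch (shared prefixes stored once):
  'd'-branch (defennepa, degal): 12 nodes
  'r'-branch (runde, runlutaro, runpador, runta): 18 nodes
Sum: 30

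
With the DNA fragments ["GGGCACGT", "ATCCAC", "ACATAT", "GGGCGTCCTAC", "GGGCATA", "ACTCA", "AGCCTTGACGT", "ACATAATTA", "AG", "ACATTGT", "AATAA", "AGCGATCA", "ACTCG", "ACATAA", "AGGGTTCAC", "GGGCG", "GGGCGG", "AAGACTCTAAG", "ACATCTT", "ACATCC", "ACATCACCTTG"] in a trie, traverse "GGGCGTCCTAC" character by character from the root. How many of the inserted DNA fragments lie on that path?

2

Traverse "GGGCGTCCTAC" character by character; count nodes along the way that are marked as word ends.
Prefixes of the query that are stored words: "GGGCG", "GGGCGTCCTAC"
Count: 2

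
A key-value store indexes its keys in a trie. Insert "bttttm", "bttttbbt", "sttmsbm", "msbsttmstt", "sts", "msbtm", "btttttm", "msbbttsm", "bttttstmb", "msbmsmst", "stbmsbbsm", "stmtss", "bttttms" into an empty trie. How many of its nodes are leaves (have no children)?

12

Leaves are exactly the stored words that no other stored word extends.
Those words: "bttttbbt", "bttttms", "bttttstmb", "btttttm", "msbbttsm", "msbmsmst", "msbsttmstt", "msbtm", "stbmsbbsm", "stmtss", "sts", "sttmsbm"
Leaf count: 12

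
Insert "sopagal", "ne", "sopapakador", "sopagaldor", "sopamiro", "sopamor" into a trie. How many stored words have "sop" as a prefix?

5

Walk to "sop"; the words in its subtree are exactly those with that prefix.
Matches: "sopagal", "sopagaldor", "sopamiro", "sopamor", "sopapakador"
Count: 5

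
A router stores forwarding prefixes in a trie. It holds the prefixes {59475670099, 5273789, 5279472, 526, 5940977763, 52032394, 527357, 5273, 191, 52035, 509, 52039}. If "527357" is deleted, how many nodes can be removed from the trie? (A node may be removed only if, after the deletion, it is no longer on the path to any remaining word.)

2

A node on "527357"'s path can go only if nothing else ends at it or branches off below it.
The suffix "57" (2 nodes) is used only by "527357"; the node for "5273" still has the child "7", so pruning stops there.
Nodes removed: 2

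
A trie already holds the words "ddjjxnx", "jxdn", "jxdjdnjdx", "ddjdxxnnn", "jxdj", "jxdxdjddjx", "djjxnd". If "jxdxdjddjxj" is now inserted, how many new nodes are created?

1

The longest prefix of "jxdxdjddjxj" already in the trie is "jxdxdjddjx" (length 10).
So 11 − 10 = 1 new nodes.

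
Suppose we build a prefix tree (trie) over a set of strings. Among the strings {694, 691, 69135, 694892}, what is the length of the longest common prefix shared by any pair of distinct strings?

Look for the deepest trie node that still has at least two words in its subtree.
e.g. "691" and "69135" share the prefix "691" of length 3; no pair shares a longer one.
Longest shared-prefix length: 3

3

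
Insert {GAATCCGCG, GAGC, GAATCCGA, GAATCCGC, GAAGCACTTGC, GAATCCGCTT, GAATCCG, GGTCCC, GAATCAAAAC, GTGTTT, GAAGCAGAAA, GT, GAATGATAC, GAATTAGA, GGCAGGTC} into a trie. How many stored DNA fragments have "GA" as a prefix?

11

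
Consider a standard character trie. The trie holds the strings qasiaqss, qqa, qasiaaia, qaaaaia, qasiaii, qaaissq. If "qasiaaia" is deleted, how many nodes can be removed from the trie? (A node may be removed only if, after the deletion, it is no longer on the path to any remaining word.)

Walk "qasiaaia" from the leaf back toward the root, removing each node that no remaining word uses.
The suffix "aia" (3 nodes) is used only by "qasiaaia"; the node for "qasia" still has the child "q", so pruning stops there.
Nodes removed: 3

3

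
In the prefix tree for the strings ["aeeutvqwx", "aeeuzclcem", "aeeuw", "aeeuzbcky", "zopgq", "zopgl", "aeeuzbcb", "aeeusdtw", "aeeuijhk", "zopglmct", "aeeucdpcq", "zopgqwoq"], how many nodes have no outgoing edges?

10

A leaf is a node with no children — equivalently, the end of a word that is not a proper prefix of any other stored word.
Those words: "aeeucdpcq", "aeeuijhk", "aeeusdtw", "aeeutvqwx", "aeeuw", "aeeuzbcb", "aeeuzbcky", "aeeuzclcem", "zopglmct", "zopgqwoq"
Leaf count: 10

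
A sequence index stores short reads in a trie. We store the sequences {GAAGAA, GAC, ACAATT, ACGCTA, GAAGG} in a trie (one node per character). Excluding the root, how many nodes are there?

18

Count nodes per top-level branch (shared prefixes stored once):
  'A'-branch (ACAATT, ACGCTA): 10 nodes
  'G'-branch (GAAGAA, GAAGG, GAC): 8 nodes
Sum: 18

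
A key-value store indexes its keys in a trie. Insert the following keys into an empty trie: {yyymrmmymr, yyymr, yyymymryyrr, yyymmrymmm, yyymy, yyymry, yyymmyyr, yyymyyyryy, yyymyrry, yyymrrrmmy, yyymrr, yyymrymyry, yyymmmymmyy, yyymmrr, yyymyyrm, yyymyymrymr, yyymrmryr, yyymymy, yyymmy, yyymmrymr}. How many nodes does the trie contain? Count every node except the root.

63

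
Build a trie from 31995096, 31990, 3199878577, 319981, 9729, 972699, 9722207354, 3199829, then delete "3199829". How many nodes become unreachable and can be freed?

Walk "3199829" from the leaf back toward the root, removing each node that no remaining word uses.
The suffix "29" (2 nodes) is used only by "3199829"; the node for "31998" still has the child "7", so pruning stops there.
Nodes removed: 2

2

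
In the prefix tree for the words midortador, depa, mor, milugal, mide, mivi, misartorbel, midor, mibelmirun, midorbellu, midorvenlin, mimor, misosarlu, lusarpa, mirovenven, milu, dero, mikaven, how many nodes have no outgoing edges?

16

Leaves are exactly the stored words that no other stored word extends.
Those words: "depa", "dero", "lusarpa", "mibelmirun", "mide", "midorbellu", "midortador", "midorvenlin", "mikaven", "milugal", "mimor", "mirovenven", "misartorbel", "misosarlu", "mivi", "mor"
Leaf count: 16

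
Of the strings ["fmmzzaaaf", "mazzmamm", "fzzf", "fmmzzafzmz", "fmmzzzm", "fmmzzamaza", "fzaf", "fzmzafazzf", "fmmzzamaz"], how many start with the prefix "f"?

Filter for entries beginning with "f":
Words under "f": fmmzzaaaf, fmmzzafzmz, fmmzzamaz, fmmzzamaza, fmmzzzm, fzaf, fzmzafazzf, fzzf
Count: 8

8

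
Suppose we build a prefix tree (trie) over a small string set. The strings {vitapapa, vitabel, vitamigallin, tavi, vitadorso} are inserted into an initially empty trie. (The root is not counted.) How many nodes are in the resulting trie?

Trace insertions, counting only characters that open a new branch:
  "vitapapa" → 8 new (v, i, t, a, p, a, p, a)
  "vitabel" → prefix "vita" already present; 3 new (b, e, l)
  "vitamigallin" → prefix "vita" already present; 8 new (m, i, g, a, l, l, i, n)
  "tavi" → 4 new (t, a, v, i)
  "vitadorso" → prefix "vita" already present; 5 new (d, o, r, s, o)
Total nodes = 8 + 3 + 8 + 4 + 5 = 28

28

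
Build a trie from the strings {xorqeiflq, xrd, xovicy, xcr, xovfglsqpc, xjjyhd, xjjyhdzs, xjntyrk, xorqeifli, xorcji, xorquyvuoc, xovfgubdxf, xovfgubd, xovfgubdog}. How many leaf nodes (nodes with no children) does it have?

12

A leaf is a node with no children — equivalently, the end of a word that is not a proper prefix of any other stored word.
Those words: "xcr", "xjjyhdzs", "xjntyrk", "xorcji", "xorqeifli", "xorqeiflq", "xorquyvuoc", "xovfglsqpc", "xovfgubdog", "xovfgubdxf", "xovicy", "xrd"
Leaf count: 12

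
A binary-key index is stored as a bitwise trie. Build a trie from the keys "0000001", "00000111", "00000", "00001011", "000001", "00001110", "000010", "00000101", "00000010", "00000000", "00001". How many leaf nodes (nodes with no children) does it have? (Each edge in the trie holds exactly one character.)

A leaf is a node with no children — equivalently, the end of a word that is not a proper prefix of any other stored word.
Those words: "00000000", "00000010", "00000101", "00000111", "00001011", "00001110"
Leaf count: 6

6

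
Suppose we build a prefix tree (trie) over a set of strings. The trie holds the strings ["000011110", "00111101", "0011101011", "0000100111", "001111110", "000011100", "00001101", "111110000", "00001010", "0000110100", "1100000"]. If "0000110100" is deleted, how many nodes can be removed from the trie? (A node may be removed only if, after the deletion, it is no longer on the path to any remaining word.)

After clearing the end-marker at "0000110100", prune upward until reaching a node still needed by another word.
The suffix "00" (2 nodes) is used only by "0000110100"; "00001101" is itself a stored word, so pruning stops there.
Nodes removed: 2

2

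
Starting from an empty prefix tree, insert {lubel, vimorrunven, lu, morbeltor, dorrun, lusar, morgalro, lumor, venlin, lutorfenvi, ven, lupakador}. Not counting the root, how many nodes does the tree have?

Trace insertions, counting only characters that open a new branch:
  "lubel" → 5 new (l, u, b, e, l)
  "vimorrunven" → 11 new (v, i, m, o, r, r, u, n, v, e, n)
  "lu" → prefix "lu" already present; 0 new (none)
  "morbeltor" → 9 new (m, o, r, b, e, l, t, o, r)
  "dorrun" → 6 new (d, o, r, r, u, n)
  "lusar" → prefix "lu" already present; 3 new (s, a, r)
  "morgalro" → prefix "mor" already present; 5 new (g, a, l, r, o)
  "lumor" → prefix "lu" already present; 3 new (m, o, r)
  "venlin" → prefix "v" already present; 5 new (e, n, l, i, n)
  "lutorfenvi" → prefix "lu" already present; 8 new (t, o, r, f, e, n, v, i)
  "ven" → prefix "ven" already present; 0 new (none)
  "lupakador" → prefix "lu" already present; 7 new (p, a, k, a, d, o, r)
Total nodes = 5 + 11 + 0 + 9 + 6 + 3 + 5 + 3 + 5 + 8 + 0 + 7 = 62

62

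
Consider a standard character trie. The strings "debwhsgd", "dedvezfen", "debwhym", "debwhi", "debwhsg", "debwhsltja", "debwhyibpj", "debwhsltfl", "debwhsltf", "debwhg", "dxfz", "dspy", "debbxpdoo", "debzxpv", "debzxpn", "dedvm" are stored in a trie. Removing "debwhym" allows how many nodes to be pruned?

1

A node on "debwhym"'s path can go only if nothing else ends at it or branches off below it.
The suffix "m" (1 node) is used only by "debwhym"; the node for "debwhy" still has the child "i", so pruning stops there.
Nodes removed: 1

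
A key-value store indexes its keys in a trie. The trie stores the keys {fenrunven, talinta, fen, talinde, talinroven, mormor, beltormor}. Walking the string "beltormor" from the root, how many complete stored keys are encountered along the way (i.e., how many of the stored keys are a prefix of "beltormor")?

1

Walk "beltormor" from the root; an end-of-word marker is hit whenever a stored word is a prefix of "beltormor".
Prefixes of the query that are stored words: "beltormor"
Count: 1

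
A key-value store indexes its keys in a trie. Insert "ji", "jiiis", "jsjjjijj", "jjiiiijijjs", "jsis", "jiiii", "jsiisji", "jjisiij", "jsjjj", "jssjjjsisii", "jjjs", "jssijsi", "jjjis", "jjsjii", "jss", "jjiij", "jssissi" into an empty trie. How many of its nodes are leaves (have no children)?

A leaf is a node with no children — equivalently, the end of a word that is not a proper prefix of any other stored word.
Those words: "jiiii", "jiiis", "jjiiiijijjs", "jjiij", "jjisiij", "jjjis", "jjjs", "jjsjii", "jsiisji", "jsis", "jsjjjijj", "jssijsi", "jssissi", "jssjjjsisii"
Leaf count: 14

14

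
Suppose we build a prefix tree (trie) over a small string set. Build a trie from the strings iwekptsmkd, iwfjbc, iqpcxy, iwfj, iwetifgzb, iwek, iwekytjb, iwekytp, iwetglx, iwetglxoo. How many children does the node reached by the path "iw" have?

2

Follow the path "iw" to its node, then look at its outgoing edges.
Characters that immediately follow "iw" among the stored strings: {e, f}.
That node has 2 child edges.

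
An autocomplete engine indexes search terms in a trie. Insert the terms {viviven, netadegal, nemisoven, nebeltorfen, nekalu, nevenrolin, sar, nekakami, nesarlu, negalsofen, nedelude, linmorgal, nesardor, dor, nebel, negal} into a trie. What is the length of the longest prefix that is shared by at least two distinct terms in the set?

5

Look for the deepest trie node that still has at least two words in its subtree.
e.g. "nebel" and "nebeltorfen" share the prefix "nebel" of length 5; no pair shares a longer one.
Longest shared-prefix length: 5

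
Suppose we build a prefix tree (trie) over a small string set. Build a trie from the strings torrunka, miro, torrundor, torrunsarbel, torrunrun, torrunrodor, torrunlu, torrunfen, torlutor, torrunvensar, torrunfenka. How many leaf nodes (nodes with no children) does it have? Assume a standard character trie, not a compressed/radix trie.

A leaf is a node with no children — equivalently, the end of a word that is not a proper prefix of any other stored word.
Those words: "miro", "torlutor", "torrundor", "torrunfenka", "torrunka", "torrunlu", "torrunrodor", "torrunrun", "torrunsarbel", "torrunvensar"
Leaf count: 10

10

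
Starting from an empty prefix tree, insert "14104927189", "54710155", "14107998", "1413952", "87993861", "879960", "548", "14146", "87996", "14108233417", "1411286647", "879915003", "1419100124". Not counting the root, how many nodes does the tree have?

66

For each word, the new-node count is its length minus the longest prefix already in the trie:
  "14104927189" → 11 new (1, 4, 1, 0, 4, 9, 2, 7, 1, 8, 9)
  "54710155" → 8 new (5, 4, 7, 1, 0, 1, 5, 5)
  "14107998" → prefix "1410" already present; 4 new (7, 9, 9, 8)
  "1413952" → prefix "141" already present; 4 new (3, 9, 5, 2)
  "87993861" → 8 new (8, 7, 9, 9, 3, 8, 6, 1)
  "879960" → prefix "8799" already present; 2 new (6, 0)
  "548" → prefix "54" already present; 1 new (8)
  "14146" → prefix "141" already present; 2 new (4, 6)
  "87996" → prefix "87996" already present; 0 new (none)
  "14108233417" → prefix "1410" already present; 7 new (8, 2, 3, 3, 4, 1, 7)
  "1411286647" → prefix "141" already present; 7 new (1, 2, 8, 6, 6, 4, 7)
  "879915003" → prefix "8799" already present; 5 new (1, 5, 0, 0, 3)
  "1419100124" → prefix "141" already present; 7 new (9, 1, 0, 0, 1, 2, 4)
Total nodes = 11 + 8 + 4 + 4 + 8 + 2 + 1 + 2 + 0 + 7 + 7 + 5 + 7 = 66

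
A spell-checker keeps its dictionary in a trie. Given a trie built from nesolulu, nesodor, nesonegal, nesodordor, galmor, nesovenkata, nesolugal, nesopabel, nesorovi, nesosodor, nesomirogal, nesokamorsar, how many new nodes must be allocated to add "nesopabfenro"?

Walking "nesopabfenro" from the root, the first 7 characters ("nesopab") follow existing edges; "f" is the first miss.
Each of the 5 remaining characters creates one node.

5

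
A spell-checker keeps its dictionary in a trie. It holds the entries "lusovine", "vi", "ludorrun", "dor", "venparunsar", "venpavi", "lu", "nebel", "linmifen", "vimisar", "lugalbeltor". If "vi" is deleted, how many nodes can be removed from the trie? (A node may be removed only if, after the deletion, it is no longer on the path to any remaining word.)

0

After clearing the end-marker at "vi", prune upward until reaching a node still needed by another word.
Every node on "vi" is still needed (e.g. by "vimisar"), so nothing is freed.
Nodes removed: 0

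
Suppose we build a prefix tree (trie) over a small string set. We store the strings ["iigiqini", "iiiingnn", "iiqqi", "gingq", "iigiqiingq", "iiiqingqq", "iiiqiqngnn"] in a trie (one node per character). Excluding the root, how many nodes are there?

For each word, the new-node count is its length minus the longest prefix already in the trie:
  "iigiqini" → 8 new (i, i, g, i, q, i, n, i)
  "iiiingnn" → prefix "ii" already present; 6 new (i, i, n, g, n, n)
  "iiqqi" → prefix "ii" already present; 3 new (q, q, i)
  "gingq" → 5 new (g, i, n, g, q)
  "iigiqiingq" → prefix "iigiqi" already present; 4 new (i, n, g, q)
  "iiiqingqq" → prefix "iii" already present; 6 new (q, i, n, g, q, q)
  "iiiqiqngnn" → prefix "iiiqi" already present; 5 new (q, n, g, n, n)
Total nodes = 8 + 6 + 3 + 5 + 4 + 6 + 5 = 37

37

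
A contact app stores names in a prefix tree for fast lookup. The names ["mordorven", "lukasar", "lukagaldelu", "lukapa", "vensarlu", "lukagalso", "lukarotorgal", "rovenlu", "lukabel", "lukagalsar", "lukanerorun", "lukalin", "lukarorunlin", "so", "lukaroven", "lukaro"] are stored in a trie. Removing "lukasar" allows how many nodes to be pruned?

A node on "lukasar"'s path can go only if nothing else ends at it or branches off below it.
The suffix "sar" (3 nodes) is used only by "lukasar"; the node for "luka" still has the child "g", so pruning stops there.
Nodes removed: 3

3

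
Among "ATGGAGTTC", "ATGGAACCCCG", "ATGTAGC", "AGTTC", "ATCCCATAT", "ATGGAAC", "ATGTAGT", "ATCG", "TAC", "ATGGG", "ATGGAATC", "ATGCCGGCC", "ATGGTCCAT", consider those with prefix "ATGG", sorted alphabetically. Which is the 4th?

Filter for "ATGG…" and sort: "ATGGAAC", "ATGGAACCCCG", "ATGGAATC", "ATGGAGTTC", "ATGGG", "ATGGTCCAT"
Position 4: ATGGAGTTC

ATGGAGTTC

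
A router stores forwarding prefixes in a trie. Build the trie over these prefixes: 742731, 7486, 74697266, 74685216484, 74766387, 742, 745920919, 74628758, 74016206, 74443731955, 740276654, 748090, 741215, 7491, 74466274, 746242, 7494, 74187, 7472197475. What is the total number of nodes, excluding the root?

87

For each word, the new-node count is its length minus the longest prefix already in the trie:
  "742731" → 6 new (7, 4, 2, 7, 3, 1)
  "7486" → prefix "74" already present; 2 new (8, 6)
  "74697266" → prefix "74" already present; 6 new (6, 9, 7, 2, 6, 6)
  "74685216484" → prefix "746" already present; 8 new (8, 5, 2, 1, 6, 4, 8, 4)
  "74766387" → prefix "74" already present; 6 new (7, 6, 6, 3, 8, 7)
  "742" → prefix "742" already present; 0 new (none)
  "745920919" → prefix "74" already present; 7 new (5, 9, 2, 0, 9, 1, 9)
  "74628758" → prefix "746" already present; 5 new (2, 8, 7, 5, 8)
  "74016206" → prefix "74" already present; 6 new (0, 1, 6, 2, 0, 6)
  "74443731955" → prefix "74" already present; 9 new (4, 4, 3, 7, 3, 1, 9, 5, 5)
  "740276654" → prefix "740" already present; 6 new (2, 7, 6, 6, 5, 4)
  "748090" → prefix "748" already present; 3 new (0, 9, 0)
  "741215" → prefix "74" already present; 4 new (1, 2, 1, 5)
  "7491" → prefix "74" already present; 2 new (9, 1)
  "74466274" → prefix "744" already present; 5 new (6, 6, 2, 7, 4)
  "746242" → prefix "7462" already present; 2 new (4, 2)
  "7494" → prefix "749" already present; 1 new (4)
  "74187" → prefix "741" already present; 2 new (8, 7)
  "7472197475" → prefix "747" already present; 7 new (2, 1, 9, 7, 4, 7, 5)
Total nodes = 6 + 2 + 6 + 8 + 6 + 0 + 7 + 5 + 6 + 9 + 6 + 3 + 4 + 2 + 5 + 2 + 1 + 2 + 7 = 87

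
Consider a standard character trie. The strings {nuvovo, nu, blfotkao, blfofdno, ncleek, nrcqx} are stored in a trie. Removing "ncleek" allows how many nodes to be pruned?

After clearing the end-marker at "ncleek", prune upward until reaching a node still needed by another word.
The suffix "cleek" (5 nodes) is used only by "ncleek"; the node for "n" still has the child "u", so pruning stops there.
Nodes removed: 5

5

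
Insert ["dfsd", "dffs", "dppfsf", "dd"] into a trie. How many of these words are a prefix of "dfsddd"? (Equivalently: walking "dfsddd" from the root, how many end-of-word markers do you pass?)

1

Traverse "dfsddd" character by character; count nodes along the way that are marked as word ends.
Prefixes of the query that are stored words: "dfsd"
Count: 1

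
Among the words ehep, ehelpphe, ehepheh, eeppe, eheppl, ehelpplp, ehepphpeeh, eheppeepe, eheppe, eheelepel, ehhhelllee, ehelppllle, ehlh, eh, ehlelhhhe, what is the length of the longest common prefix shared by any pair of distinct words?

The deepest shared node is where two words last agree before diverging.
e.g. "ehelppllle" and "ehelpplp" share the prefix "ehelppl" of length 7; no pair shares a longer one.
Longest shared-prefix length: 7

7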